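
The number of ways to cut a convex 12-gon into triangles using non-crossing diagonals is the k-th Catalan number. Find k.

10

The number of triangulations of a 12-gon is the Catalan number C_10 (index = sides − 2).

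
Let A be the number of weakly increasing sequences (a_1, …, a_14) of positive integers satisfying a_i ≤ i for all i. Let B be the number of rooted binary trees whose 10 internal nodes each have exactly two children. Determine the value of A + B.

Weakly increasing sequences with a_i ≤ i biject with Dyck paths of semilength 14, so there are C_14. So A = C_14 = 2674440.
Full binary trees with n internal nodes are counted by C_n; here n = 10. So B = C_10 = 16796.
A + B = 2674440 + 16796 = 2691236.

2691236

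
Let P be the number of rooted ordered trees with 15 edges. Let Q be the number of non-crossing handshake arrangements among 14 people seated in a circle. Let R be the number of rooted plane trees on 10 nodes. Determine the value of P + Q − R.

9690412

A rooted plane tree with 15 edges has 16 nodes, and the count is C_15. So P = C_15 = 9694845.
With 14 = 2·7 people, non-crossing handshake pairings are non-crossing perfect matchings on a circle, counted by C_7. So Q = C_7 = 429.
Rooted ordered (plane) trees on m nodes have m−1 edges and are counted by C_{m−1}; m = 10 gives C_9. So R = C_9 = 4862.
P + Q − R = 9694845 + 429 − 4862 = 9690412.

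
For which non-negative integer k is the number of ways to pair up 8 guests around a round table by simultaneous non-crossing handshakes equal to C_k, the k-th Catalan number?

With 8 = 2·4 people, non-crossing handshake pairings are non-crossing perfect matchings on a circle, counted by C_4.

4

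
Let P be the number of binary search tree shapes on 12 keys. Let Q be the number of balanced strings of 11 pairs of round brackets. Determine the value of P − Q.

149226

Rooted binary trees with 12 nodes (each child slot possibly empty) number C_12. So P = C_12 = 208012.
With 11 pairs the number of balanced bracket strings is the Catalan number C_11. So Q = C_11 = 58786.
P − Q = 208012 − 58786 = 149226.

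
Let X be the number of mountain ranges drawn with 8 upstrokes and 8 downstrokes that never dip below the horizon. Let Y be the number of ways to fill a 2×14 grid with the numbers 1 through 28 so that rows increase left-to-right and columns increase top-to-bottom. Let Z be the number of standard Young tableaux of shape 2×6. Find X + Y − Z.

A Dyck path with 8 up-steps and 8 down-steps has semilength 8, so there are C_8 of them. So X = C_8 = 1430.
By the hook-length formula (or a Dyck-path bijection), SYT of shape 2×14 number C_14. So Y = C_14 = 2674440.
Standard Young tableaux of shape 2×n are counted by C_n; here n = 6. So Z = C_6 = 132.
X + Y − Z = 1430 + 2674440 − 132 = 2675738.

2675738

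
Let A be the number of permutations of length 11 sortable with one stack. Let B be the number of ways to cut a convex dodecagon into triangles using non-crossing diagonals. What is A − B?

By Knuth's characterisation, the stack-sortable permutations of length 11 are the 231-avoiders, numbering C_11. So A = C_11 = 58786.
A convex 12-gon is triangulated into 10 triangles, and the number of such triangulations is the Catalan number C_{12−2} = C_10. So B = C_10 = 16796.
A − B = 58786 − 16796 = 41990.

41990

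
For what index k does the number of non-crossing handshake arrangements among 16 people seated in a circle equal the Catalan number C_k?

8

With 16 = 2·8 people, non-crossing handshake pairings are non-crossing perfect matchings on a circle, counted by C_8.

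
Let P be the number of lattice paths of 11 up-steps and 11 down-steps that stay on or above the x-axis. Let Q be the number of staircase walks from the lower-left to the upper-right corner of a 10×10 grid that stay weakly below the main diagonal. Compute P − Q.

41990

A Dyck path with 11 up-steps and 11 down-steps has semilength 11, so there are C_11 of them. So P = C_11 = 58786.
Sub-diagonal monotone paths from (0,0) to (10,10) biject with Dyck paths of semilength 10, giving C_10. So Q = C_10 = 16796.
P − Q = 58786 − 16796 = 41990.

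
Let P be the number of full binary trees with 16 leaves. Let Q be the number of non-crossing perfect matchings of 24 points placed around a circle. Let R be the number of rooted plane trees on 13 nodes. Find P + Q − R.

Full binary trees with 16 leaves have 16−1 = 15 internal nodes, so there are C_15 of them. So P = C_15 = 9694845.
Non-crossing perfect matchings of 2n points on a circle are counted by C_n; with 24 points, n = 12. So Q = C_12 = 208012.
Rooted ordered (plane) trees on m nodes have m−1 edges and are counted by C_{m−1}; m = 13 gives C_12. So R = C_12 = 208012.
P + Q − R = 9694845 + 208012 − 208012 = 9694845.

9694845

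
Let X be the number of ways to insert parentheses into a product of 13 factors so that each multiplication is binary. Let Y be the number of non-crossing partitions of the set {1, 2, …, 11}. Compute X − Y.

149226

Parenthesizations of m factors correspond to full binary trees with m leaves, counted by C_{m−1}; m = 13 gives C_12. So X = C_12 = 208012.
Non-crossing partitions of an n-element set are counted by C_n; here n = 11. So Y = C_11 = 58786.
X − Y = 208012 − 58786 = 149226.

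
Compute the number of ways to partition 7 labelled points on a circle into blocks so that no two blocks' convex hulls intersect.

The non-crossing partitions of [7] form a lattice of size C_7.
C_7 = C(14,7)/8 = 3432/8 = 429.

429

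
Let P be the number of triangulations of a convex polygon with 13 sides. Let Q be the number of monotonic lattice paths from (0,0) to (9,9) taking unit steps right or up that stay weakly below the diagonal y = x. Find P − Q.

Triangulations of a convex m-gon are counted by C_{m−2}; with m = 13 this is C_11. So P = C_11 = 58786.
Monotone paths in an n×n grid that stay weakly below the diagonal are counted by C_n; here n = 9. So Q = C_9 = 4862.
P − Q = 58786 − 4862 = 53924.

53924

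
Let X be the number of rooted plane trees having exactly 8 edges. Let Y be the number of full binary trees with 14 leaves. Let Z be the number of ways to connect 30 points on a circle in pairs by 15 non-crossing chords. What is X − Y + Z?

8953375

A rooted plane tree with 8 edges has 9 nodes, and the count is C_8. So X = C_8 = 1430.
Full binary trees with 14 leaves have 14−1 = 13 internal nodes, so there are C_13 of them. So Y = C_13 = 742900.
Pairing 30 circle points by 15 non-crossing chords gives C_15 matchings. So Z = C_15 = 9694845.
X − Y + Z = 1430 − 742900 + 9694845 = 8953375.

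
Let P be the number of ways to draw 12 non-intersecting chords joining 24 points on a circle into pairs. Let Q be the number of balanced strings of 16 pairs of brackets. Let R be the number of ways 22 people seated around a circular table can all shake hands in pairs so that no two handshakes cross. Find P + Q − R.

35506896

Non-crossing perfect matchings of 2n points on a circle are counted by C_n; with 24 points, n = 12. So P = C_12 = 208012.
Balanced strings of n pairs of brackets are counted by C_n; here n = 16. So Q = C_16 = 35357670.
With 22 = 2·11 people, non-crossing handshake pairings are non-crossing perfect matchings on a circle, counted by C_11. So R = C_11 = 58786.
P + Q − R = 208012 + 35357670 − 58786 = 35506896.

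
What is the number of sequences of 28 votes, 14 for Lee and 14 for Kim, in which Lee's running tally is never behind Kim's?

Reading a vote for the leader as '(' and for the other as ')' turns such a sequence into a balanced string of 14 pairs, so the count is C_14.
C_14 = 2674440.

2674440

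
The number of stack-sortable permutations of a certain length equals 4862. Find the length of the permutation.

9

Stack-sortable permutations of [n] are counted by C_n; 4862 = C_9.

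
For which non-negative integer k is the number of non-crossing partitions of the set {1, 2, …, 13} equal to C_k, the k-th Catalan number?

13

Non-crossing partitions of an n-element set are counted by C_n; here n = 13.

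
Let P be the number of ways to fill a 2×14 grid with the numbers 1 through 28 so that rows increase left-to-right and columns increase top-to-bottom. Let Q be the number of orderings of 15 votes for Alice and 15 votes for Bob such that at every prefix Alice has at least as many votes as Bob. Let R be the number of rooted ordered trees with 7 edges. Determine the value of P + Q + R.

12369714

By the hook-length formula (or a Dyck-path bijection), SYT of shape 2×14 number C_14. So P = C_14 = 2674440.
Ballot sequences with n votes each where one side never trails are Dyck words, counted by C_n; here n = 15. So Q = C_15 = 9694845.
Rooted ordered trees with n edges are counted by C_n; here n = 7. So R = C_7 = 429.
P + Q + R = 2674440 + 9694845 + 429 = 12369714.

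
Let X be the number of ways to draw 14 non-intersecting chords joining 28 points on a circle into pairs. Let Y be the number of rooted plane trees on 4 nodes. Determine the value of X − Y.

2674435

Non-crossing perfect matchings of 2n points on a circle are counted by C_n; with 28 points, n = 14. So X = C_14 = 2674440.
A rooted plane tree on 4 nodes has 3 edges, and such trees are counted by C_3. So Y = C_3 = 5.
X − Y = 2674440 − 5 = 2674435.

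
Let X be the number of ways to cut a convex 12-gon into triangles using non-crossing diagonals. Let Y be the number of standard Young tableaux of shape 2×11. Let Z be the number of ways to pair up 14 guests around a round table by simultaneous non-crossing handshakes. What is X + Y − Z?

The number of triangulations of a 12-gon is the Catalan number C_10 (index = sides − 2). So X = C_10 = 16796.
Standard Young tableaux of shape 2×n are counted by C_n; here n = 11. So Y = C_11 = 58786.
Non-crossing handshake pairings of 2n people are counted by C_n; 14 people gives n = 7. So Z = C_7 = 429.
X + Y − Z = 16796 + 58786 − 429 = 75153.

75153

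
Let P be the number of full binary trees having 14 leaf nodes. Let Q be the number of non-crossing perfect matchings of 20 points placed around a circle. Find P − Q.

Full binary trees with 14 leaves have 14−1 = 13 internal nodes, so there are C_13 of them. So P = C_13 = 742900.
Non-crossing perfect matchings of 2n points on a circle are counted by C_n; with 20 points, n = 10. So Q = C_10 = 16796.
P − Q = 742900 − 16796 = 726104.

726104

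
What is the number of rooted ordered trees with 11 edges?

58786

A rooted plane tree with 11 edges has 12 nodes, and the count is C_11.
C_11 = C(22,11)/12 = 705432/12 = 58786.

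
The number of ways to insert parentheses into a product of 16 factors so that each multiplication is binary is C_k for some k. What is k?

Ways to associate a product of 16 factors correspond to binary trees on 16 leaves, so the count is C_15.

15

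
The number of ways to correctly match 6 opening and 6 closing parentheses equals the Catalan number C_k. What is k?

With 6 pairs the number of balanced bracket strings is the Catalan number C_6.

6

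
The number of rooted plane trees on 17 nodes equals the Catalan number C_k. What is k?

16

A rooted plane tree on 17 nodes has 16 edges, and such trees are counted by C_16.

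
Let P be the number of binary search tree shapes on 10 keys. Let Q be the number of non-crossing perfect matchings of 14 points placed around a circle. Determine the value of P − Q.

16367

Rooted binary trees with 10 nodes (each child slot possibly empty) number C_10. So P = C_10 = 16796.
Non-crossing perfect matchings of 2n points on a circle are counted by C_n; with 14 points, n = 7. So Q = C_7 = 429.
P − Q = 16796 − 429 = 16367.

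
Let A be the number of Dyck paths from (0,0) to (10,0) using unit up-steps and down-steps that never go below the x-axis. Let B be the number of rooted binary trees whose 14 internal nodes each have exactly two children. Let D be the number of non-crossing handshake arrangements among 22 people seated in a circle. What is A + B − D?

2615696

Paths of 5 up- and 5 down-steps that never dip below the axis are Dyck paths; their count is C_5. So A = C_5 = 42.
The number of full binary trees on 14 internal nodes is the Catalan number C_14. So B = C_14 = 2674440.
Non-crossing handshake pairings of 2n people are counted by C_n; 22 people gives n = 11. So D = C_11 = 58786.
A + B − D = 42 + 2674440 − 58786 = 2615696.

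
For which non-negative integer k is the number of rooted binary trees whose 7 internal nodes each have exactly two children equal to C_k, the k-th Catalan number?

Full binary trees with n internal nodes are counted by C_n; here n = 7.

7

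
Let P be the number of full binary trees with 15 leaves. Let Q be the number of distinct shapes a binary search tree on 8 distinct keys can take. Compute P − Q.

2673010

Full binary trees with 15 leaves have 15−1 = 14 internal nodes, so there are C_14 of them. So P = C_14 = 2674440.
Rooted binary trees with 8 nodes (each child slot possibly empty) number C_8. So Q = C_8 = 1430.
P − Q = 2674440 − 1430 = 2673010.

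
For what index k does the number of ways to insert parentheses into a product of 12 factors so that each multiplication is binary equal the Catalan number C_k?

Ways to associate a product of 12 factors correspond to binary trees on 12 leaves, so the count is C_11.

11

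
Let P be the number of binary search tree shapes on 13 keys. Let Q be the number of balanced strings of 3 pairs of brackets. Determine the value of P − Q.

742895

There are C_n binary search tree shapes on n keys; with n = 13 that is C_13. So P = C_13 = 742900.
Balanced strings of n pairs of brackets are counted by C_n; here n = 3. So Q = C_3 = 5.
P − Q = 742900 − 5 = 742895.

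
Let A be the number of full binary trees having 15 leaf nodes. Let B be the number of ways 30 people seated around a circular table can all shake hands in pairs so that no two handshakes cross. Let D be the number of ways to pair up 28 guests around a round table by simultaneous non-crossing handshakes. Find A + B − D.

9694845

Full binary trees with 15 leaves have 15−1 = 14 internal nodes, so there are C_14 of them. So A = C_14 = 2674440.
With 30 = 2·15 people, non-crossing handshake pairings are non-crossing perfect matchings on a circle, counted by C_15. So B = C_15 = 9694845.
Non-crossing handshake pairings of 2n people are counted by C_n; 28 people gives n = 14. So D = C_14 = 2674440.
A + B − D = 2674440 + 9694845 − 2674440 = 9694845.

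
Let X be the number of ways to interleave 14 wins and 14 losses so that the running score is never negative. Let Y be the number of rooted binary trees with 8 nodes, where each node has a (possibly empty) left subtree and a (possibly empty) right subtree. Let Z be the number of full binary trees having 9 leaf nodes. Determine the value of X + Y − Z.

Ballot sequences with n votes each where one side never trails are Dyck words, counted by C_n; here n = 14. So X = C_14 = 2674440.
Binary trees (left/right distinguished) on n nodes are counted by C_n; here n = 8. So Y = C_8 = 1430.
Full binary trees with 9 leaves have 9−1 = 8 internal nodes, so there are C_8 of them. So Z = C_8 = 1430.
X + Y − Z = 2674440 + 1430 − 1430 = 2674440.

2674440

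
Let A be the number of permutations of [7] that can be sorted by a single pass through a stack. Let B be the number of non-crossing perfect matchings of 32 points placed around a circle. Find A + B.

35358099

Stack-sortable permutations are exactly the 231-avoiding ones, counted by C_n; here n = 7. So A = C_7 = 429.
Non-crossing perfect matchings of 2n points on a circle are counted by C_n; with 32 points, n = 16. So B = C_16 = 35357670.
A + B = 429 + 35357670 = 35358099.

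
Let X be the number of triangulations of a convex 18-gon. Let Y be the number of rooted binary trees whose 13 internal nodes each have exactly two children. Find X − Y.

34614770

A convex 18-gon is triangulated into 16 triangles, and the number of such triangulations is the Catalan number C_{18−2} = C_16. So X = C_16 = 35357670.
The number of full binary trees on 13 internal nodes is the Catalan number C_13. So Y = C_13 = 742900.
X − Y = 35357670 − 742900 = 34614770.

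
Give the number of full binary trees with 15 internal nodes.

9694845

Full binary trees with n internal nodes are counted by C_n; here n = 15.
C_15 = 9694845.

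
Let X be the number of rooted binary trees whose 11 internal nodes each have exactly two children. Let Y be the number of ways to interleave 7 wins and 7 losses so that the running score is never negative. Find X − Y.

The number of full binary trees on 11 internal nodes is the Catalan number C_11. So X = C_11 = 58786.
Reading a vote for the leader as '(' and for the other as ')' turns such a sequence into a balanced string of 7 pairs, so the count is C_7. So Y = C_7 = 429.
X − Y = 58786 − 429 = 58357.

58357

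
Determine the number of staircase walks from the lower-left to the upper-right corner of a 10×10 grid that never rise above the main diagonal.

Monotone paths in an n×n grid that stay weakly below the diagonal are counted by C_n; here n = 10.
C_10 = C(20,10)/11 = 184756/11 = 16796.

16796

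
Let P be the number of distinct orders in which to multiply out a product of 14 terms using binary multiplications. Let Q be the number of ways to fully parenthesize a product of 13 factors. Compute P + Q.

950912

Parenthesizations of m factors correspond to full binary trees with m leaves, counted by C_{m−1}; m = 14 gives C_13. So P = C_13 = 742900.
Parenthesizations of m factors correspond to full binary trees with m leaves, counted by C_{m−1}; m = 13 gives C_12. So Q = C_12 = 208012.
P + Q = 742900 + 208012 = 950912.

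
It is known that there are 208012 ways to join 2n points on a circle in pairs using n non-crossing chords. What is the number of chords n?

12

Non-crossing pairings of 2n points on a circle are counted by C_n; 208012 = C_12.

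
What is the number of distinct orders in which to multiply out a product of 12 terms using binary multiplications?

Bracketing 12 factors into binary products is counted by C_{12−1} = C_11.
C_11 = C(22,11)/12 = 705432/12 = 58786.

58786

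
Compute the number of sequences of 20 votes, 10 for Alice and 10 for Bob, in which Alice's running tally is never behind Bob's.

16796

Ballot sequences with n votes each where one side never trails are Dyck words, counted by C_n; here n = 10.
C_10 = 16796.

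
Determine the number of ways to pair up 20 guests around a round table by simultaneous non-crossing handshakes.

16796

With 20 = 2·10 people, non-crossing handshake pairings are non-crossing perfect matchings on a circle, counted by C_10.
C_10 = C_9 · 2(2·9+1)/(9+2) = 4862 · 38/11 = 16796.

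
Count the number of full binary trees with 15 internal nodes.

The number of full binary trees on 15 internal nodes is the Catalan number C_15.
C_15 = C(30,15)/16 = 155117520/16 = 9694845.

9694845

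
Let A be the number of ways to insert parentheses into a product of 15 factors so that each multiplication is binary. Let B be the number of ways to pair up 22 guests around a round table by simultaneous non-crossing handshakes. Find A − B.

Bracketing 15 factors into binary products is counted by C_{15−1} = C_14. So A = C_14 = 2674440.
Non-crossing handshake pairings of 2n people are counted by C_n; 22 people gives n = 11. So B = C_11 = 58786.
A − B = 2674440 − 58786 = 2615654.

2615654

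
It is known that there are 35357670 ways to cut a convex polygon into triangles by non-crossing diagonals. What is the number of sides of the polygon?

Triangulations of a convex m-gon are counted by C_{m−2}; 35357670 = C_16.
So m − 2 = 16, giving m = 18 sides.

18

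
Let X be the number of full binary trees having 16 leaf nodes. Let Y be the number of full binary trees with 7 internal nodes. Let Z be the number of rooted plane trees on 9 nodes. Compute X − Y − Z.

Full binary trees with 16 leaves have 16−1 = 15 internal nodes, so there are C_15 of them. So X = C_15 = 9694845.
The number of full binary trees on 7 internal nodes is the Catalan number C_7. So Y = C_7 = 429.
A rooted plane tree on 9 nodes has 8 edges, and such trees are counted by C_8. So Z = C_8 = 1430.
X − Y − Z = 9694845 − 429 − 1430 = 9692986.

9692986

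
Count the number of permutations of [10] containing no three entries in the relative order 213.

16796

For any fixed pattern of length 3, the pattern-avoiding permutations of [10] number C_10.
C_10 = C_9 · 2(2·9+1)/(9+2) = 4862 · 38/11 = 16796.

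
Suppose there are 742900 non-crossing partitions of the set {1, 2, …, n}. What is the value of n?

Non-crossing partitions of [n] are counted by C_n. The Catalan number equal to 742900 is C_13.

13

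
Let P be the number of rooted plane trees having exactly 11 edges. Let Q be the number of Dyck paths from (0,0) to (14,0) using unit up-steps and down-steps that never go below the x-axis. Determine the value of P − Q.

58357

Rooted ordered trees with n edges are counted by C_n; here n = 11. So P = C_11 = 58786.
A Dyck path with 7 up-steps and 7 down-steps has semilength 7, so there are C_7 of them. So Q = C_7 = 429.
P − Q = 58786 − 429 = 58357.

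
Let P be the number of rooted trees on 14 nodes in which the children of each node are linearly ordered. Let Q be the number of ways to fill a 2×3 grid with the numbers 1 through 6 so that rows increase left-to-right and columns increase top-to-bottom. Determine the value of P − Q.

A rooted plane tree on 14 nodes has 13 edges, and such trees are counted by C_13. So P = C_13 = 742900.
Standard Young tableaux of shape 2×n are counted by C_n; here n = 3. So Q = C_3 = 5.
P − Q = 742900 − 5 = 742895.

742895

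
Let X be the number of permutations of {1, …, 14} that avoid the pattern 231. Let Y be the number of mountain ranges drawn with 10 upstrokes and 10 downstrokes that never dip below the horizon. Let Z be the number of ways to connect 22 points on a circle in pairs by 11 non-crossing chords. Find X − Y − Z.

Permutations of [n] avoiding any single length-3 pattern are counted by C_n; here n = 14. So X = C_14 = 2674440.
Paths of 10 up- and 10 down-steps that never dip below the axis are Dyck paths; their count is C_10. So Y = C_10 = 16796.
Pairing 22 circle points by 11 non-crossing chords gives C_11 matchings. So Z = C_11 = 58786.
X − Y − Z = 2674440 − 16796 − 58786 = 2598858.

2598858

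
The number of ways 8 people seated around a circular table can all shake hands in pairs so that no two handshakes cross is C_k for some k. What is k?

4

With 8 = 2·4 people, non-crossing handshake pairings are non-crossing perfect matchings on a circle, counted by C_4.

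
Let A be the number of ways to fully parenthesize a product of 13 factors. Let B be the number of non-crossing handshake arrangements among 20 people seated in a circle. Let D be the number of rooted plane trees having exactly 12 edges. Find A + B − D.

16796

Bracketing 13 factors into binary products is counted by C_{13−1} = C_12. So A = C_12 = 208012.
Non-crossing handshake pairings of 2n people are counted by C_n; 20 people gives n = 10. So B = C_10 = 16796.
A rooted plane tree with 12 edges has 13 nodes, and the count is C_12. So D = C_12 = 208012.
A + B − D = 208012 + 16796 − 208012 = 16796.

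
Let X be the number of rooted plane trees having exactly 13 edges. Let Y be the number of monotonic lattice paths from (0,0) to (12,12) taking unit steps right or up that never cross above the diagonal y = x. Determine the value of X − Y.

534888

A rooted plane tree with 13 edges has 14 nodes, and the count is C_13. So X = C_13 = 742900.
Monotone paths in an n×n grid that stay weakly below the diagonal are counted by C_n; here n = 12. So Y = C_12 = 208012.
X − Y = 742900 − 208012 = 534888.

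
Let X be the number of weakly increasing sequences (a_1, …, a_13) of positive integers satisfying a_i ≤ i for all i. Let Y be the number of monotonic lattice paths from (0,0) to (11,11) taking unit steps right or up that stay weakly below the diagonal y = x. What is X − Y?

Weakly increasing sequences with a_i ≤ i biject with Dyck paths of semilength 13, so there are C_13. So X = C_13 = 742900.
Monotone paths in an n×n grid that stay weakly below the diagonal are counted by C_n; here n = 11. So Y = C_11 = 58786.
X − Y = 742900 − 58786 = 684114.

684114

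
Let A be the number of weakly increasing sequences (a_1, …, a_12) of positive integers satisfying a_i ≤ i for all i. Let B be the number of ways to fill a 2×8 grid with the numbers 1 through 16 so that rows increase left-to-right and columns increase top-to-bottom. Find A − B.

Such sub-staircase sequences of length n are counted by C_n; here n = 12. So A = C_12 = 208012.
By the hook-length formula (or a Dyck-path bijection), SYT of shape 2×8 number C_8. So B = C_8 = 1430.
A − B = 208012 − 1430 = 206582.

206582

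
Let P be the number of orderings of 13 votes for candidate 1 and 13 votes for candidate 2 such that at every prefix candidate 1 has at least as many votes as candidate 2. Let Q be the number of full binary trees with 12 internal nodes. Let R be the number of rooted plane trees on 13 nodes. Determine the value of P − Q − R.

326876

Reading a vote for the leader as '(' and for the other as ')' turns such a sequence into a balanced string of 13 pairs, so the count is C_13. So P = C_13 = 742900.
The number of full binary trees on 12 internal nodes is the Catalan number C_12. So Q = C_12 = 208012.
A rooted plane tree on 13 nodes has 12 edges, and such trees are counted by C_12. So R = C_12 = 208012.
P − Q − R = 742900 − 208012 − 208012 = 326876.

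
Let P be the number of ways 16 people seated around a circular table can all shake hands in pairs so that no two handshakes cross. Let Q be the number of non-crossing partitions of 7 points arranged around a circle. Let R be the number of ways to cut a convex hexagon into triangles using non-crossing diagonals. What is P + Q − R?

Non-crossing handshake pairings of 2n people are counted by C_n; 16 people gives n = 8. So P = C_8 = 1430.
The non-crossing partitions of [7] form a lattice of size C_7. So Q = C_7 = 429.
A convex 6-gon is triangulated into 4 triangles, and the number of such triangulations is the Catalan number C_{6−2} = C_4. So R = C_4 = 14.
P + Q − R = 1430 + 429 − 14 = 1845.

1845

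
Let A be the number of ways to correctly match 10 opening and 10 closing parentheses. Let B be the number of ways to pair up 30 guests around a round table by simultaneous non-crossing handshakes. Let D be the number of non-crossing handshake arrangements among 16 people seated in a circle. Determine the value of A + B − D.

9710211

Balanced strings of n pairs of brackets are counted by C_n; here n = 10. So A = C_10 = 16796.
With 30 = 2·15 people, non-crossing handshake pairings are non-crossing perfect matchings on a circle, counted by C_15. So B = C_15 = 9694845.
Non-crossing handshake pairings of 2n people are counted by C_n; 16 people gives n = 8. So D = C_8 = 1430.
A + B − D = 16796 + 9694845 − 1430 = 9710211.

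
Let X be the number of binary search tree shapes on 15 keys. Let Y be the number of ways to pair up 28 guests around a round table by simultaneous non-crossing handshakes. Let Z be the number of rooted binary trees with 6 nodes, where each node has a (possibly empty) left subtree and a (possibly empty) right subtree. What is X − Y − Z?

7020273

There are C_n binary search tree shapes on n keys; with n = 15 that is C_15. So X = C_15 = 9694845.
Non-crossing handshake pairings of 2n people are counted by C_n; 28 people gives n = 14. So Y = C_14 = 2674440.
Rooted binary trees with 6 nodes (each child slot possibly empty) number C_6. So Z = C_6 = 132.
X − Y − Z = 9694845 − 2674440 − 132 = 7020273.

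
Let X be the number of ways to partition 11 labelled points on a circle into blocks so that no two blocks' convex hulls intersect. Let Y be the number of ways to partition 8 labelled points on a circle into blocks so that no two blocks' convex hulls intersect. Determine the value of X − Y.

Non-crossing partitions of an n-element set are counted by C_n; here n = 11. So X = C_11 = 58786.
The non-crossing partitions of [8] form a lattice of size C_8. So Y = C_8 = 1430.
X − Y = 58786 − 1430 = 57356.

57356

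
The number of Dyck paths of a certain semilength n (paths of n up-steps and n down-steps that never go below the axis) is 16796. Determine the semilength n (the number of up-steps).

10

Dyck paths of semilength n are counted by C_n. Since C_10 = 16796, the index is 10.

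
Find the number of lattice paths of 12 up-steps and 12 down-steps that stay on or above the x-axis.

Paths of 12 up- and 12 down-steps that never dip below the axis are Dyck paths; their count is C_12.
C_12 = C(24,12)/13 = 2704156/13 = 208012.

208012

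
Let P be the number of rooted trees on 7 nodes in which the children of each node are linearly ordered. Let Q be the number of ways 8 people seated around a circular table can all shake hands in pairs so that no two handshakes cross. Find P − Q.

A rooted plane tree on 7 nodes has 6 edges, and such trees are counted by C_6. So P = C_6 = 132.
With 8 = 2·4 people, non-crossing handshake pairings are non-crossing perfect matchings on a circle, counted by C_4. So Q = C_4 = 14.
P − Q = 132 − 14 = 118.

118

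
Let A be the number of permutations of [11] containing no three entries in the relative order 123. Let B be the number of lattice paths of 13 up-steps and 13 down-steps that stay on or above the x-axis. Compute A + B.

801686

For any fixed pattern of length 3, the pattern-avoiding permutations of [11] number C_11. So A = C_11 = 58786.
A Dyck path with 13 up-steps and 13 down-steps has semilength 13, so there are C_13 of them. So B = C_13 = 742900.
A + B = 58786 + 742900 = 801686.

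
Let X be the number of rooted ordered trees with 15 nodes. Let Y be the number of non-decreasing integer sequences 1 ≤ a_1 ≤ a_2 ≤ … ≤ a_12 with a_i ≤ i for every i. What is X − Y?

2466428

A rooted plane tree on 15 nodes has 14 edges, and such trees are counted by C_14. So X = C_14 = 2674440.
Such sub-staircase sequences of length n are counted by C_n; here n = 12. So Y = C_12 = 208012.
X − Y = 2674440 − 208012 = 2466428.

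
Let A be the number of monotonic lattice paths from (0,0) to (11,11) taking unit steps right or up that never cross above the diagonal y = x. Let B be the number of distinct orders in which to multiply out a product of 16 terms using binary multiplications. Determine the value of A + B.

9753631

Monotone paths in an n×n grid that stay weakly below the diagonal are counted by C_n; here n = 11. So A = C_11 = 58786.
Bracketing 16 factors into binary products is counted by C_{16−1} = C_15. So B = C_15 = 9694845.
A + B = 58786 + 9694845 = 9753631.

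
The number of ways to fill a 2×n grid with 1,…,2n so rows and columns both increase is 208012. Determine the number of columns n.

Standard Young tableaux of shape 2×n are counted by C_n; 208012 = C_12.

12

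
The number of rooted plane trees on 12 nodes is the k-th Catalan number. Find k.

11

Rooted ordered (plane) trees on m nodes have m−1 edges and are counted by C_{m−1}; m = 12 gives C_11.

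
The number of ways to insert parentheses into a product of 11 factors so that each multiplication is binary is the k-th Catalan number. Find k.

Bracketing 11 factors into binary products is counted by C_{11−1} = C_10.

10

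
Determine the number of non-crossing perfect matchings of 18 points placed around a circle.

Non-crossing perfect matchings of 2n points on a circle are counted by C_n; with 18 points, n = 9.
C_9 = 4862.

4862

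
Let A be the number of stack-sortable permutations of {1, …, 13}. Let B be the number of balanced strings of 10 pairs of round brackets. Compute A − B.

726104

By Knuth's characterisation, the stack-sortable permutations of length 13 are the 231-avoiders, numbering C_13. So A = C_13 = 742900.
With 10 pairs the number of balanced bracket strings is the Catalan number C_10. So B = C_10 = 16796.
A − B = 742900 − 16796 = 726104.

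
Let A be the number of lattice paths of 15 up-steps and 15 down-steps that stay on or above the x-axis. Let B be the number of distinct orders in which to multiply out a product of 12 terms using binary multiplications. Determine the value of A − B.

9636059

A Dyck path with 15 up-steps and 15 down-steps has semilength 15, so there are C_15 of them. So A = C_15 = 9694845.
Ways to associate a product of 12 factors correspond to binary trees on 12 leaves, so the count is C_11. So B = C_11 = 58786.
A − B = 9694845 − 58786 = 9636059.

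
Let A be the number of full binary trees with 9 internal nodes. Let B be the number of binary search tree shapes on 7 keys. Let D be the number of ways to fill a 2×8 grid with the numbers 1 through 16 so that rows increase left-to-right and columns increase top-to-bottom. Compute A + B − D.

3861

The number of full binary trees on 9 internal nodes is the Catalan number C_9. So A = C_9 = 4862.
Rooted binary trees with 7 nodes (each child slot possibly empty) number C_7. So B = C_7 = 429.
Standard Young tableaux of shape 2×n are counted by C_n; here n = 8. So D = C_8 = 1430.
A + B − D = 4862 + 429 − 1430 = 3861.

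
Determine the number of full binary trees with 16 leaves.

A full binary tree with L leaves has L−1 internal nodes and is counted by C_{L−1}; L = 16 gives C_15.
C_15 = C(30,15)/16 = 155117520/16 = 9694845.

9694845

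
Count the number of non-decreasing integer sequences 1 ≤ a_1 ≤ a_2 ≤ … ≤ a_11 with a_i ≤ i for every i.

Such sub-staircase sequences of length n are counted by C_n; here n = 11.
C_11 = C(22,11)/12 = 705432/12 = 58786.

58786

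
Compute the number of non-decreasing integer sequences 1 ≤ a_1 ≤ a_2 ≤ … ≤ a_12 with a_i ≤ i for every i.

Weakly increasing sequences with a_i ≤ i biject with Dyck paths of semilength 12, so there are C_12.
C_12 = C_11 · 2(2·11+1)/(11+2) = 58786 · 46/13 = 208012.

208012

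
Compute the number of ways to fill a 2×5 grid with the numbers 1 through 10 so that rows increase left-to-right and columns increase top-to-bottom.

42

By the hook-length formula (or a Dyck-path bijection), SYT of shape 2×5 number C_5.
C_5 = C(10,5)/6 = 252/6 = 42.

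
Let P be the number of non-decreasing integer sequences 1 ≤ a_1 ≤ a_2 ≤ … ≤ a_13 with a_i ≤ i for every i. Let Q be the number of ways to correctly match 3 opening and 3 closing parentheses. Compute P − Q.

742895

Weakly increasing sequences with a_i ≤ i biject with Dyck paths of semilength 13, so there are C_13. So P = C_13 = 742900.
Balanced strings of n pairs of brackets are counted by C_n; here n = 3. So Q = C_3 = 5.
P − Q = 742900 − 5 = 742895.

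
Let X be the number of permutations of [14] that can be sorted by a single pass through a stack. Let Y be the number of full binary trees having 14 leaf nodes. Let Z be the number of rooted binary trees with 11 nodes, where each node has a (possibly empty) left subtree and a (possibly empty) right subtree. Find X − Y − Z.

1872754

Stack-sortable permutations are exactly the 231-avoiding ones, counted by C_n; here n = 14. So X = C_14 = 2674440.
A full binary tree with L leaves has L−1 internal nodes and is counted by C_{L−1}; L = 14 gives C_13. So Y = C_13 = 742900.
Rooted binary trees with 11 nodes (each child slot possibly empty) number C_11. So Z = C_11 = 58786.
X − Y − Z = 2674440 − 742900 − 58786 = 1872754.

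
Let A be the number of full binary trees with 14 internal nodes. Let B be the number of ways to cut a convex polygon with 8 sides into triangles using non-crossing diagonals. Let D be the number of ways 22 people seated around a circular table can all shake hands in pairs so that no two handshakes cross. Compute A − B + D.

Full binary trees with n internal nodes are counted by C_n; here n = 14. So A = C_14 = 2674440.
A convex 8-gon is triangulated into 6 triangles, and the number of such triangulations is the Catalan number C_{8−2} = C_6. So B = C_6 = 132.
With 22 = 2·11 people, non-crossing handshake pairings are non-crossing perfect matchings on a circle, counted by C_11. So D = C_11 = 58786.
A − B + D = 2674440 − 132 + 58786 = 2733094.

2733094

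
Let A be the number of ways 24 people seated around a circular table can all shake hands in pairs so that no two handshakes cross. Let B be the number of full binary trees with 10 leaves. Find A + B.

With 24 = 2·12 people, non-crossing handshake pairings are non-crossing perfect matchings on a circle, counted by C_12. So A = C_12 = 208012.
A full binary tree with L leaves has L−1 internal nodes and is counted by C_{L−1}; L = 10 gives C_9. So B = C_9 = 4862.
A + B = 208012 + 4862 = 212874.

212874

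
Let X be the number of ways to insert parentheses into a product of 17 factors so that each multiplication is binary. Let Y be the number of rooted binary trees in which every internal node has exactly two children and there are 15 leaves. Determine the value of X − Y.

Bracketing 17 factors into binary products is counted by C_{17−1} = C_16. So X = C_16 = 35357670.
A full binary tree with L leaves has L−1 internal nodes and is counted by C_{L−1}; L = 15 gives C_14. So Y = C_14 = 2674440.
X − Y = 35357670 − 2674440 = 32683230.

32683230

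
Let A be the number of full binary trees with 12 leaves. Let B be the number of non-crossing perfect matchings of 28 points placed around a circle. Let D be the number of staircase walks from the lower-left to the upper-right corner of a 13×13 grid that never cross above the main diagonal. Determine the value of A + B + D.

3476126

A full binary tree with L leaves has L−1 internal nodes and is counted by C_{L−1}; L = 12 gives C_11. So A = C_11 = 58786.
Non-crossing perfect matchings of 2n points on a circle are counted by C_n; with 28 points, n = 14. So B = C_14 = 2674440.
Monotone paths in an n×n grid that stay weakly below the diagonal are counted by C_n; here n = 13. So D = C_13 = 742900.
A + B + D = 58786 + 2674440 + 742900 = 3476126.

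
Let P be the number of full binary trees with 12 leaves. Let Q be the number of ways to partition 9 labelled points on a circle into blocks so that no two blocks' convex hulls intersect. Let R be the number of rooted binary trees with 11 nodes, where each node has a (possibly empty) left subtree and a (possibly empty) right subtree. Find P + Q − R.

4862

Full binary trees with 12 leaves have 12−1 = 11 internal nodes, so there are C_11 of them. So P = C_11 = 58786.
Non-crossing partitions of an n-element set are counted by C_n; here n = 9. So Q = C_9 = 4862.
Rooted binary trees with 11 nodes (each child slot possibly empty) number C_11. So R = C_11 = 58786.
P + Q − R = 58786 + 4862 − 58786 = 4862.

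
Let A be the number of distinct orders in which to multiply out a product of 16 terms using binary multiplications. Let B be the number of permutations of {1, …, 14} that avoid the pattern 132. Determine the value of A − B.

Parenthesizations of m factors correspond to full binary trees with m leaves, counted by C_{m−1}; m = 16 gives C_15. So A = C_15 = 9694845.
Permutations of [n] avoiding any single length-3 pattern are counted by C_n; here n = 14. So B = C_14 = 2674440.
A − B = 9694845 − 2674440 = 7020405.

7020405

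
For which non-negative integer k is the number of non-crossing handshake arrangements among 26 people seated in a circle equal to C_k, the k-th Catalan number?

With 26 = 2·13 people, non-crossing handshake pairings are non-crossing perfect matchings on a circle, counted by C_13.

13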